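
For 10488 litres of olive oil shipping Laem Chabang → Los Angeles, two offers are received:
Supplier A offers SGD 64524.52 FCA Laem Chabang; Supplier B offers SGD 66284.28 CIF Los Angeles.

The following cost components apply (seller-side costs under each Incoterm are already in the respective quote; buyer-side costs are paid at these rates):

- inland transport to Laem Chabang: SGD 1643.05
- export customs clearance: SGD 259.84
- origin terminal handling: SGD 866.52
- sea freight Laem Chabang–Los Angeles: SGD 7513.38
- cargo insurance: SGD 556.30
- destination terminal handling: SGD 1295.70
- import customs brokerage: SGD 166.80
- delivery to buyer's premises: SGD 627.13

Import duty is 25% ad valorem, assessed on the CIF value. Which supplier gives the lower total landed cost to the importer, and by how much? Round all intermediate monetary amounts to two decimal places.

Supplier B is cheaper by SGD 8970.55

Supplier A (FCA):
CIF value = FCA price + origin terminal + freight + insurance = 64524.52 + 866.52 + 7513.38 + 556.30 = 73460.72
Import duty = 73460.72 × 25% = 18365.18
Buyer bears (A): 866.52 + 7513.38 + 556.30 + 1295.70 + 166.80 + 627.13 = 11025.83
Landed cost (A) = invoice 64524.52 + 11025.83 + duty 18365.18 = 93915.53
Supplier B (CIF):
The CIF price already equals the CIF value: 66284.28
Import duty = 66284.28 × 25% = 16571.07
Buyer bears (B): 1295.70 + 166.80 + 627.13 = 2089.63
Landed cost (B) = invoice 66284.28 + 2089.63 + duty 16571.07 = 84944.98
Difference = |93915.53 − 84944.98| = 8970.55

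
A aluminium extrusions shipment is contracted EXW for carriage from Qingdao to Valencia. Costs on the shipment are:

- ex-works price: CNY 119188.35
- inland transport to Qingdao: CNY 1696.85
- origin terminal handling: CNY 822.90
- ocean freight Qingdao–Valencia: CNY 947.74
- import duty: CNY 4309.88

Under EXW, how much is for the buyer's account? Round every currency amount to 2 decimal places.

EXW: the seller makes goods available at their premises; the buyer bears all onward costs.
Seller's account: goods 119188.35 = 119188.35
Buyer's account: inland to port 1696.85 + origin terminal 822.90 + freight 947.74 + duty 4309.88 = 7777.37

Buyer's account: CNY 7777.37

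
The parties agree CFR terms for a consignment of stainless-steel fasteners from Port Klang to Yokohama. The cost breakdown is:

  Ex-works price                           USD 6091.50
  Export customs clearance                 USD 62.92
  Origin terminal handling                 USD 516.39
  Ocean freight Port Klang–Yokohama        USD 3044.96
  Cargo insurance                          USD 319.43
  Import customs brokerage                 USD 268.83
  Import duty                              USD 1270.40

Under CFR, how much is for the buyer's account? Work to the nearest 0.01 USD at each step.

Buyer's account: USD 1858.66

CFR: the seller pays costs through ocean freight to the destination port, but not insurance.
Seller's account: goods 6091.50 + export clearance 62.92 + origin terminal 516.39 + freight 3044.96 = 9715.77
Buyer's account: insurance 319.43 + brokerage 268.83 + duty 1270.40 = 1858.66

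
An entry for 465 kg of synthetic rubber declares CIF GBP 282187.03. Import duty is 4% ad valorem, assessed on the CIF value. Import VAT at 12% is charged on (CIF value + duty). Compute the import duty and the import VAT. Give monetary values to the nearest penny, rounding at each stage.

Import duty = 282187.03 × 4% = 11287.48
VAT base = CIF + duty = 282187.03 + 11287.48 = 293474.51
Import VAT = 293474.51 × 12% = 35216.94

Import duty: GBP 11287.48; import VAT: GBP 35216.94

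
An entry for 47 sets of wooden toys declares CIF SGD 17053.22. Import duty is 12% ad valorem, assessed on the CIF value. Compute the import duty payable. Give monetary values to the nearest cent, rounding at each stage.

Import duty: SGD 2046.39

Import duty = 17053.22 × 12% = 2046.39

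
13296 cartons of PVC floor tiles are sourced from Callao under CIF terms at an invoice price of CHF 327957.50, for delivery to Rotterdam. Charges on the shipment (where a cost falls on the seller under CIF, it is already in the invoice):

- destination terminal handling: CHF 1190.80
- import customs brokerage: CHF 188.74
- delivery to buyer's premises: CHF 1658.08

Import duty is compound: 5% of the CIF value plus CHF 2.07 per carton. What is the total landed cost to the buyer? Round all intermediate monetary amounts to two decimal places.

Total landed cost: CHF 374915.72

CIF: the seller pays costs through ocean freight and marine insurance to the destination port.
The CIF price already equals the CIF value: 327957.50
Ad valorem component: 327957.50 × 5% = 16397.88
Specific component: 13296 × 2.07 = 27522.72
Import duty = 16397.88 + 27522.72 = 43920.60
Buyer bears: destination terminal 1190.80 + brokerage 188.74 + delivery 1658.08 + duty 43920.60 = 46958.22
Landed cost = invoice 327957.50 + 46958.22 = 374915.72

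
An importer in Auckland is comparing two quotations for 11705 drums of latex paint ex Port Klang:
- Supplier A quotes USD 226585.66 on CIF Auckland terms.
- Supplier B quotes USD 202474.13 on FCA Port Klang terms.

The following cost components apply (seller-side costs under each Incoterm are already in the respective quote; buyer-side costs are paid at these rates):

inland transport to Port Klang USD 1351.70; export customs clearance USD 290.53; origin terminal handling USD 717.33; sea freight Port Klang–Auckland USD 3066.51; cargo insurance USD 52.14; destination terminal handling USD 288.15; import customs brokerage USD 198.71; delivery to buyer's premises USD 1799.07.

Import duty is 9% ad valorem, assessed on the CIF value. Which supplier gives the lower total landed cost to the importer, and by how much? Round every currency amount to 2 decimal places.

Supplier B is cheaper by USD 22100.35

Supplier A (CIF):
The CIF price already equals the CIF value: 226585.66
Import duty = 226585.66 × 9% = 20392.71
Buyer bears (A): 288.15 + 198.71 + 1799.07 = 2285.93
Landed cost (A) = invoice 226585.66 + 2285.93 + duty 20392.71 = 249264.30
Supplier B (FCA):
CIF value = FCA price + origin terminal + freight + insurance = 202474.13 + 717.33 + 3066.51 + 52.14 = 206310.11
Import duty = 206310.11 × 9% = 18567.91
Buyer bears (B): 717.33 + 3066.51 + 52.14 + 288.15 + 198.71 + 1799.07 = 6121.91
Landed cost (B) = invoice 202474.13 + 6121.91 + duty 18567.91 = 227163.95
Difference = |249264.30 − 227163.95| = 22100.35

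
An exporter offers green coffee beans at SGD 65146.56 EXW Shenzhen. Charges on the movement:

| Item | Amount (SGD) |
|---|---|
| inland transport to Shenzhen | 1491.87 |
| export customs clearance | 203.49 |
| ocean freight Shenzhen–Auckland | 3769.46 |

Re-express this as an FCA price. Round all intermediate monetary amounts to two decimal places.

FCA price: SGD 66841.92

Not relevant to the conversion: freight — on the buyer under both terms; not part of either seller's price.
From EXW to FCA, the seller additionally bears: inland to port, export clearance.
FCA price = 65146.56 + 1491.87 + 203.49 = 66841.92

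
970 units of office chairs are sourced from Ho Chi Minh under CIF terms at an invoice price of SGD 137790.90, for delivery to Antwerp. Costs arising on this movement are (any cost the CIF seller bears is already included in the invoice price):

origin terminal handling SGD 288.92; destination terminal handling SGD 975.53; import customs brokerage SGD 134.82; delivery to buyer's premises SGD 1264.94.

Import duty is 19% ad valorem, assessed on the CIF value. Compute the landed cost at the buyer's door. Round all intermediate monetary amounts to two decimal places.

Total landed cost: SGD 166346.46

CIF: the seller pays costs through ocean freight and marine insurance to the destination port.
Already in the invoice (seller's account under CIF): origin terminal — exclude.
The CIF price already equals the CIF value: 137790.90
Import duty = 137790.90 × 19% = 26180.27
Buyer bears: destination terminal 975.53 + brokerage 134.82 + delivery 1264.94 + duty 26180.27 = 28555.56
Landed cost = invoice 137790.90 + 28555.56 = 166346.46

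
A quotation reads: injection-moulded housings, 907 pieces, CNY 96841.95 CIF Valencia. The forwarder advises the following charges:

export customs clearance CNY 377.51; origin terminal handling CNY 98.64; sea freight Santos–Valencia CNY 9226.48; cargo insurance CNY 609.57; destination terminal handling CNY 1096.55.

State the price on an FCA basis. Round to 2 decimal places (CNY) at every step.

Not relevant to the conversion: export clearance — on the seller under both CIF and FCA; already in the CIF price and stays in the FCA price. destination terminal — on the buyer under both terms; not part of either seller's price.
From CIF to FCA, the seller no longer bears: origin terminal, freight, insurance.
FCA price = 96841.95 − 98.64 − 9226.48 − 609.57 = 86907.26

FCA price: CNY 86907.26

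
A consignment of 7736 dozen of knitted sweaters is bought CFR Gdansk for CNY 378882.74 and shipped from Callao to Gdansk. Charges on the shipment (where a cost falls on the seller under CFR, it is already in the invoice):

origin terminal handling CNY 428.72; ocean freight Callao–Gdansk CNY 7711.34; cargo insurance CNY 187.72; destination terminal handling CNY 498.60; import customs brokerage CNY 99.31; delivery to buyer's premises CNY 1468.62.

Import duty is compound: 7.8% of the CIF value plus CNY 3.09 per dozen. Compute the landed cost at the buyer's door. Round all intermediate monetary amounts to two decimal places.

Total landed cost: CNY 434608.73

CFR: the seller pays costs through ocean freight to the destination port, but not insurance.
Already in the invoice (seller's account under CFR): origin terminal, freight — exclude.
CIF value = CFR price + insurance = 378882.74 + 187.72 = 379070.46
Ad valorem component: 379070.46 × 7.8% = 29567.50
Specific component: 7736 × 3.09 = 23904.24
Import duty = 29567.50 + 23904.24 = 53471.74
Buyer bears: insurance 187.72 + destination terminal 498.60 + brokerage 99.31 + delivery 1468.62 + duty 53471.74 = 55725.99
Landed cost = invoice 378882.74 + 55725.99 = 434608.73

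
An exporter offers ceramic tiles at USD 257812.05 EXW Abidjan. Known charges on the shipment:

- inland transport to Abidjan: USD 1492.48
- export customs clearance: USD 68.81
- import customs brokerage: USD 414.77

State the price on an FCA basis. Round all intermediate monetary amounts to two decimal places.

Not relevant to the conversion: brokerage — on the buyer under both terms; not part of either seller's price.
From EXW to FCA, the seller additionally bears: inland to port, export clearance.
FCA price = 257812.05 + 1492.48 + 68.81 = 259373.34

FCA price: USD 259373.34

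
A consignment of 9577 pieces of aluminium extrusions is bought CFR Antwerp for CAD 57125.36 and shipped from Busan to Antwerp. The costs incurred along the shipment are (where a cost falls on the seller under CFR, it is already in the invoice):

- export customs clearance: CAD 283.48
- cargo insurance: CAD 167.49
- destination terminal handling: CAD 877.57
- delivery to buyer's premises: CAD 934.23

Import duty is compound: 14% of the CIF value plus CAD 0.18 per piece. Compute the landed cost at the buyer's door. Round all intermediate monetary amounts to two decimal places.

Total landed cost: CAD 68849.51

CFR: the seller pays costs through ocean freight to the destination port, but not insurance.
Already in the invoice (seller's account under CFR): export clearance — exclude.
CIF value = CFR price + insurance = 57125.36 + 167.49 = 57292.85
Ad valorem component: 57292.85 × 14% = 8021.00
Specific component: 9577 × 0.18 = 1723.86
Import duty = 8021.00 + 1723.86 = 9744.86
Buyer bears: insurance 167.49 + destination terminal 877.57 + delivery 934.23 + duty 9744.86 = 11724.15
Landed cost = invoice 57125.36 + 11724.15 = 68849.51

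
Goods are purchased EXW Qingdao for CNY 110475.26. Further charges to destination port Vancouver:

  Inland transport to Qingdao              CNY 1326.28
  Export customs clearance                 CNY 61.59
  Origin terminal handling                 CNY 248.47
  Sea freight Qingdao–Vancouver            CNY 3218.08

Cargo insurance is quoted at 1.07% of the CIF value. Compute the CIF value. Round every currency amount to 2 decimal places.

CIF value: CNY 116577.05

Let C be the CIF value. C = EXW price + pre-shipment costs + freight + 1.07% × C
C − 1.07% × C = 110475.26 + 1326.28 + 61.59 + 248.47 + 3218.08
0.9893 × C = 115329.68
C = 115329.68 / 0.9893 = 116577.05
Insurance premium = 1.07% × 116577.05 = 1247.37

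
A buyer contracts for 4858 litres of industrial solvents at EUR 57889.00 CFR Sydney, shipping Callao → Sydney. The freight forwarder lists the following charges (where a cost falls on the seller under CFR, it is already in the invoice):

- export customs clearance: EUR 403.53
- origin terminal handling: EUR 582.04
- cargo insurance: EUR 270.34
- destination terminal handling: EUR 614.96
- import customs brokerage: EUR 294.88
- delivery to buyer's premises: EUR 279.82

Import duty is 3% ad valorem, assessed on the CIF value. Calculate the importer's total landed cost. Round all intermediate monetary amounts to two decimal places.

CFR: the seller pays costs through ocean freight to the destination port, but not insurance.
Already in the invoice (seller's account under CFR): export clearance, origin terminal — exclude.
CIF value = CFR price + insurance = 57889.00 + 270.34 = 58159.34
Import duty = 58159.34 × 3% = 1744.78
Buyer bears: insurance 270.34 + destination terminal 614.96 + brokerage 294.88 + delivery 279.82 + duty 1744.78 = 3204.78
Landed cost = invoice 57889.00 + 3204.78 = 61093.78

Total landed cost: EUR 61093.78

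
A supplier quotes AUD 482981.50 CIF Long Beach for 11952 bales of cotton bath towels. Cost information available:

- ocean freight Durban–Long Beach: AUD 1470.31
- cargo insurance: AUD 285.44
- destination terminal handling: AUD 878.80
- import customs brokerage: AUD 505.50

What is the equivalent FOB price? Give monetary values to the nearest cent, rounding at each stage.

Not relevant to the conversion: brokerage, destination terminal — on the buyer under both terms; not part of either seller's price.
From CIF to FOB, the seller no longer bears: freight, insurance.
FOB price = 482981.50 − 1470.31 − 285.44 = 481225.75

FOB price: AUD 481225.75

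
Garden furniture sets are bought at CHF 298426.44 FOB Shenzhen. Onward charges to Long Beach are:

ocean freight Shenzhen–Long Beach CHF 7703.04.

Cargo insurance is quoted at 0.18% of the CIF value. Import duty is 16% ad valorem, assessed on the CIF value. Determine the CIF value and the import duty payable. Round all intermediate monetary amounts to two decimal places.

CIF value: CHF 306681.51; import duty: CHF 49069.04

Let C be the CIF value. C = FOB price + freight + 0.18% × C
C − 0.18% × C = 298426.44 + 7703.04
0.9982 × C = 306129.48
C = 306129.48 / 0.9982 = 306681.51
Insurance premium = 0.18% × 306681.51 = 552.03
Import duty = 306681.51 × 16% = 49069.04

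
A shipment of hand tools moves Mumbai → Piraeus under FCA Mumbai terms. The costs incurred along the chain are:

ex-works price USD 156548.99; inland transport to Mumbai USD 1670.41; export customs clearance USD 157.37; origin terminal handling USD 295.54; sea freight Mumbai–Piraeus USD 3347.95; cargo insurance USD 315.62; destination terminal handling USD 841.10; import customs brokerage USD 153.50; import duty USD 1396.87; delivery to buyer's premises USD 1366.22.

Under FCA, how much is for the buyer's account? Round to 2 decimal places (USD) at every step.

FCA: the seller delivers export-cleared goods to the carrier; the buyer bears costs from that point.
Seller's account: goods 156548.99 + inland to port 1670.41 + export clearance 157.37 = 158376.77
Buyer's account: origin terminal 295.54 + freight 3347.95 + insurance 315.62 + destination terminal 841.10 + brokerage 153.50 + duty 1396.87 + delivery 1366.22 = 7716.80

Buyer's account: USD 7716.80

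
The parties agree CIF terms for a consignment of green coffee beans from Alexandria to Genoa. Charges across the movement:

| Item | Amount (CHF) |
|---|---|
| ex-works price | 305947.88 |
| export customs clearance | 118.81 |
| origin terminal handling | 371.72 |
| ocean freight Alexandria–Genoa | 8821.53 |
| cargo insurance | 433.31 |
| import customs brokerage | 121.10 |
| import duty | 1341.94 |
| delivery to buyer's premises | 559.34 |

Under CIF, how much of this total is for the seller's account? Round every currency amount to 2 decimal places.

Seller's account: CHF 315693.25

CIF: the seller pays costs through ocean freight and marine insurance to the destination port.
Seller's account: goods 305947.88 + export clearance 118.81 + origin terminal 371.72 + freight 8821.53 + insurance 433.31 = 315693.25
Buyer's account: brokerage 121.10 + duty 1341.94 + delivery 559.34 = 2022.38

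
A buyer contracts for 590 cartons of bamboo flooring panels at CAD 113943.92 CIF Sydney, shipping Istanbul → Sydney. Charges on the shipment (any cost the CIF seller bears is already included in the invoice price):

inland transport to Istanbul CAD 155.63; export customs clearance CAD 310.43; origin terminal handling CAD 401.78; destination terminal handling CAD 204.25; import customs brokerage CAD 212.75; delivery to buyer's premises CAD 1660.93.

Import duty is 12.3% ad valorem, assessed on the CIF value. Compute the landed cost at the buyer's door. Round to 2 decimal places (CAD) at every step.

Total landed cost: CAD 130036.95

CIF: the seller pays costs through ocean freight and marine insurance to the destination port.
Already in the invoice (seller's account under CIF): inland to port, export clearance, origin terminal — exclude.
The CIF price already equals the CIF value: 113943.92
Import duty = 113943.92 × 12.3% = 14015.10
Buyer bears: destination terminal 204.25 + brokerage 212.75 + delivery 1660.93 + duty 14015.10 = 16093.03
Landed cost = invoice 113943.92 + 16093.03 = 130036.95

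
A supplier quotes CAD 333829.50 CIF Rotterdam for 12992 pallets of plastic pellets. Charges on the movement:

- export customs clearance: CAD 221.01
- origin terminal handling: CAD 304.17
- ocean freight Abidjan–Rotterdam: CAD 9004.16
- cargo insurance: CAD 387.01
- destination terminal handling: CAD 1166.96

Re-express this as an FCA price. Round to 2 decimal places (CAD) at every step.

FCA price: CAD 324134.16

Not relevant to the conversion: export clearance — on the seller under both CIF and FCA; already in the CIF price and stays in the FCA price. destination terminal — on the buyer under both terms; not part of either seller's price.
From CIF to FCA, the seller no longer bears: origin terminal, freight, insurance.
FCA price = 333829.50 − 304.17 − 9004.16 − 387.01 = 324134.16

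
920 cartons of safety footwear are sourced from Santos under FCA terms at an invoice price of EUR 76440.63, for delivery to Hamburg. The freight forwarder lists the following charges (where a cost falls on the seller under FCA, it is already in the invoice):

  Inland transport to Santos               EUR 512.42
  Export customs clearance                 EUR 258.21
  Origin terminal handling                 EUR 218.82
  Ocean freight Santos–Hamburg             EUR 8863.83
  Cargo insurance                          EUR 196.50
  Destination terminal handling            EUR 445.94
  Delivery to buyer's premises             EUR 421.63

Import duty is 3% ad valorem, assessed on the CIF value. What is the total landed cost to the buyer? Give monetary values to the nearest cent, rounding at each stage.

Total landed cost: EUR 89158.94

FCA: the seller delivers export-cleared goods to the carrier; the buyer bears costs from that point.
Already in the invoice (seller's account under FCA): inland to port, export clearance — exclude.
CIF value = FCA price + origin terminal + freight + insurance = 76440.63 + 218.82 + 8863.83 + 196.50 = 85719.78
Import duty = 85719.78 × 3% = 2571.59
Buyer bears: origin terminal 218.82 + freight 8863.83 + insurance 196.50 + destination terminal 445.94 + delivery 421.63 + duty 2571.59 = 12718.31
Landed cost = invoice 76440.63 + 12718.31 = 89158.94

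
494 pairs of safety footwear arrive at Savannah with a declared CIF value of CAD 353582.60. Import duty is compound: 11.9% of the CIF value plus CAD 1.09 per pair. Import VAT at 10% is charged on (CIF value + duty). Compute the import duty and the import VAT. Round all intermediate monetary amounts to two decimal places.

Import duty: CAD 42614.79; import VAT: CAD 39619.74

Ad valorem component: 353582.60 × 11.9% = 42076.33
Specific component: 494 × 1.09 = 538.46
Import duty = 42076.33 + 538.46 = 42614.79
VAT base = CIF + duty = 353582.60 + 42614.79 = 396197.39
Import VAT = 396197.39 × 10% = 39619.74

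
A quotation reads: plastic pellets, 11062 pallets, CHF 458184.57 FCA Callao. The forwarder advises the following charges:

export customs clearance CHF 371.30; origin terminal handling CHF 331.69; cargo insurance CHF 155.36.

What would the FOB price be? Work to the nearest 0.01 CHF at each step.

Not relevant to the conversion: export clearance — on the seller under both FCA and FOB; already in the FCA price and stays in the FOB price. insurance — on the buyer under both terms; not part of either seller's price.
From FCA to FOB, the seller additionally bears: origin terminal.
FOB price = 458184.57 + 331.69 = 458516.26

FOB price: CHF 458516.26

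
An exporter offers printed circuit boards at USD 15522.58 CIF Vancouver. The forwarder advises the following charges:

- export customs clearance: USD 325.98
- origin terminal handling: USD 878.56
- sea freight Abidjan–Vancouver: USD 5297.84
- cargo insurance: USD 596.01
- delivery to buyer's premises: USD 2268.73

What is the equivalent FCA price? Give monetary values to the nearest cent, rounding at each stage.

FCA price: USD 8750.17

Not relevant to the conversion: export clearance — on the seller under both CIF and FCA; already in the CIF price and stays in the FCA price. delivery — on the buyer under both terms; not part of either seller's price.
From CIF to FCA, the seller no longer bears: origin terminal, freight, insurance.
FCA price = 15522.58 − 878.56 − 5297.84 − 596.01 = 8750.17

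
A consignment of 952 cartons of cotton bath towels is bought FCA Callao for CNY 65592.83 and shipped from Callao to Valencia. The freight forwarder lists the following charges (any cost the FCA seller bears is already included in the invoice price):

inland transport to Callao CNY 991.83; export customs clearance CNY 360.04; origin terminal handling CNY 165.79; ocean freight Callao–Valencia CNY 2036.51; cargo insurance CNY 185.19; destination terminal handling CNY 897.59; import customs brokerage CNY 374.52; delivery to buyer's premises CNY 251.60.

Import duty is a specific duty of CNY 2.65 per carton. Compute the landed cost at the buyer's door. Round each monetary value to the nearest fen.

FCA: the seller delivers export-cleared goods to the carrier; the buyer bears costs from that point.
Already in the invoice (seller's account under FCA): inland to port, export clearance — exclude.
CIF value = FCA price + origin terminal + freight + insurance = 65592.83 + 165.79 + 2036.51 + 185.19 = 67980.32
Import duty = 952 × 2.65 = 2522.80
Buyer bears: origin terminal 165.79 + freight 2036.51 + insurance 185.19 + destination terminal 897.59 + brokerage 374.52 + delivery 251.60 + duty 2522.80 = 6434.00
Landed cost = invoice 65592.83 + 6434.00 = 72026.83

Total landed cost: CNY 72026.83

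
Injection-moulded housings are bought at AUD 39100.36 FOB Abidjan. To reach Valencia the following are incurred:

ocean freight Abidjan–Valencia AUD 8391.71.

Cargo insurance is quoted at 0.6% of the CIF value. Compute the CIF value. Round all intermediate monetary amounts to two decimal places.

Let C be the CIF value. C = FOB price + freight + 0.6% × C
C − 0.6% × C = 39100.36 + 8391.71
0.994 × C = 47492.07
C = 47492.07 / 0.994 = 47778.74
Insurance premium = 0.6% × 47778.74 = 286.67

CIF value: AUD 47778.74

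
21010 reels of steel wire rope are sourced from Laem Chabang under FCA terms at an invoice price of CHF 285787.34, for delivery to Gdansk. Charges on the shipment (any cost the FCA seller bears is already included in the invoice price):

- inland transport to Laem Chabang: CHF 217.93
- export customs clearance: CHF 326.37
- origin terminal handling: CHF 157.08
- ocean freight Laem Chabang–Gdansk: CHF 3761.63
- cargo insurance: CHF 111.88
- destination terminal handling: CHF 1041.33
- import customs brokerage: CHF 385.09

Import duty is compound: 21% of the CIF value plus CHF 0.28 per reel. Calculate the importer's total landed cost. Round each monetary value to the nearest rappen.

Total landed cost: CHF 357988.92

FCA: the seller delivers export-cleared goods to the carrier; the buyer bears costs from that point.
Already in the invoice (seller's account under FCA): inland to port, export clearance — exclude.
CIF value = FCA price + origin terminal + freight + insurance = 285787.34 + 157.08 + 3761.63 + 111.88 = 289817.93
Ad valorem component: 289817.93 × 21% = 60861.77
Specific component: 21010 × 0.28 = 5882.80
Import duty = 60861.77 + 5882.80 = 66744.57
Buyer bears: origin terminal 157.08 + freight 3761.63 + insurance 111.88 + destination terminal 1041.33 + brokerage 385.09 + duty 66744.57 = 72201.58
Landed cost = invoice 285787.34 + 72201.58 = 357988.92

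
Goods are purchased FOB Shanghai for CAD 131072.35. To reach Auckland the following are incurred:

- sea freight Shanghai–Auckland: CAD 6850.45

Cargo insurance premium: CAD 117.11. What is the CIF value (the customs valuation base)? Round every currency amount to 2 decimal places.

CIF = FOB price + freight + insurance
CIF = 131072.35 + 6850.45 + 117.11 = 138039.91

CIF value: CAD 138039.91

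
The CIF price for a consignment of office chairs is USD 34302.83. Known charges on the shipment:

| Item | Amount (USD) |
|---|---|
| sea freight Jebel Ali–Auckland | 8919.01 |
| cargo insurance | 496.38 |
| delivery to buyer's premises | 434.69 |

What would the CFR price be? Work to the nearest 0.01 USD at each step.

CFR price: USD 33806.45

Not relevant to the conversion: freight — on the seller under both CIF and CFR; already in the CIF price and stays in the CFR price. delivery — on the buyer under both terms; not part of either seller's price.
From CIF to CFR, the seller no longer bears: insurance.
CFR price = 34302.83 − 496.38 = 33806.45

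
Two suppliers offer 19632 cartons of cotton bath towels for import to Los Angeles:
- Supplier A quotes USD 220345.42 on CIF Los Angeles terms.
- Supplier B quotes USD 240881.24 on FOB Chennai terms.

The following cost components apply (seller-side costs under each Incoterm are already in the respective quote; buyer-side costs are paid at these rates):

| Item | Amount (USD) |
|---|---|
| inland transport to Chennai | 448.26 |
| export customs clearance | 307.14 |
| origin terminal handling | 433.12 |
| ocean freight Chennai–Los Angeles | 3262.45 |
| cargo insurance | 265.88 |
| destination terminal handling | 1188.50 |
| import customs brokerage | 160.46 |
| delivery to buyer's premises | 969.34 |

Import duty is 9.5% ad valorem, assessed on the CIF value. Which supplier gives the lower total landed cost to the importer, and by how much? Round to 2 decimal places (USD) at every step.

Supplier A (CIF):
The CIF price already equals the CIF value: 220345.42
Import duty = 220345.42 × 9.5% = 20932.81
Buyer bears (A): 1188.50 + 160.46 + 969.34 = 2318.30
Landed cost (A) = invoice 220345.42 + 2318.30 + duty 20932.81 = 243596.53
Supplier B (FOB):
CIF value = FOB price + freight + insurance = 240881.24 + 3262.45 + 265.88 = 244409.57
Import duty = 244409.57 × 9.5% = 23218.91
Buyer bears (B): 3262.45 + 265.88 + 1188.50 + 160.46 + 969.34 = 5846.63
Landed cost (B) = invoice 240881.24 + 5846.63 + duty 23218.91 = 269946.78
Difference = |243596.53 − 269946.78| = 26350.25

Supplier A is cheaper by USD 26350.25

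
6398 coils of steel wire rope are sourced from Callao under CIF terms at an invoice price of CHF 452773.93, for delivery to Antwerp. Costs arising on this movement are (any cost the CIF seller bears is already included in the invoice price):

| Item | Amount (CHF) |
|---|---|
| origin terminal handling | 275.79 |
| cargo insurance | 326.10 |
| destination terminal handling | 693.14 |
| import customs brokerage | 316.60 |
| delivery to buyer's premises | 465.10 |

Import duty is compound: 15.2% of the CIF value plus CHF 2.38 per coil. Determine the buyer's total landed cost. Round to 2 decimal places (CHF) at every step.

CIF: the seller pays costs through ocean freight and marine insurance to the destination port.
Already in the invoice (seller's account under CIF): origin terminal, insurance — exclude.
The CIF price already equals the CIF value: 452773.93
Ad valorem component: 452773.93 × 15.2% = 68821.64
Specific component: 6398 × 2.38 = 15227.24
Import duty = 68821.64 + 15227.24 = 84048.88
Buyer bears: destination terminal 693.14 + brokerage 316.60 + delivery 465.10 + duty 84048.88 = 85523.72
Landed cost = invoice 452773.93 + 85523.72 = 538297.65

Total landed cost: CHF 538297.65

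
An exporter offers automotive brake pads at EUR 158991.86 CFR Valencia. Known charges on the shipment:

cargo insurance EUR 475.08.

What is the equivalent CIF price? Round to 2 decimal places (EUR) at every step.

CIF price: EUR 159466.94

From CFR to CIF, the seller additionally bears: insurance.
CIF price = 158991.86 + 475.08 = 159466.94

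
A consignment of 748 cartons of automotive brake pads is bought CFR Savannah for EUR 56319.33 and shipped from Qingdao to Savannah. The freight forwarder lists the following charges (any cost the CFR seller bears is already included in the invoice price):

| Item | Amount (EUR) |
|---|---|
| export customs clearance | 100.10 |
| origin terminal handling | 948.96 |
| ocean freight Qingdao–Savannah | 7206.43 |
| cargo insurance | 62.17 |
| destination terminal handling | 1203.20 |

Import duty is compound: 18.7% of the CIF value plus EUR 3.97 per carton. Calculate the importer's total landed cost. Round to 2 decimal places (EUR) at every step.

Total landed cost: EUR 71097.60

CFR: the seller pays costs through ocean freight to the destination port, but not insurance.
Already in the invoice (seller's account under CFR): export clearance, origin terminal, freight — exclude.
CIF value = CFR price + insurance = 56319.33 + 62.17 = 56381.50
Ad valorem component: 56381.50 × 18.7% = 10543.34
Specific component: 748 × 3.97 = 2969.56
Import duty = 10543.34 + 2969.56 = 13512.90
Buyer bears: insurance 62.17 + destination terminal 1203.20 + duty 13512.90 = 14778.27
Landed cost = invoice 56319.33 + 14778.27 = 71097.60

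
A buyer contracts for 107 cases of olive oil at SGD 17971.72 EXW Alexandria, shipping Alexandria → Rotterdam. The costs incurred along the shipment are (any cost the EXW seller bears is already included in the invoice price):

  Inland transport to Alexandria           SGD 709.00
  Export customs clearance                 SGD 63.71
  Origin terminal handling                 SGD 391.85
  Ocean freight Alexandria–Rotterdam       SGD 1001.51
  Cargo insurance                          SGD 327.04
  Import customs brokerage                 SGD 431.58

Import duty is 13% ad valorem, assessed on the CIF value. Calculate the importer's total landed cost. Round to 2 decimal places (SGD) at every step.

Total landed cost: SGD 23556.84

EXW: the seller makes goods available at their premises; the buyer bears all onward costs.
CIF value = EXW price + inland to port + export clearance + origin terminal + freight + insurance = 17971.72 + 709.00 + 63.71 + 391.85 + 1001.51 + 327.04 = 20464.83
Import duty = 20464.83 × 13% = 2660.43
Buyer bears: inland to port 709.00 + export clearance 63.71 + origin terminal 391.85 + freight 1001.51 + insurance 327.04 + brokerage 431.58 + duty 2660.43 = 5585.12
Landed cost = invoice 17971.72 + 5585.12 = 23556.84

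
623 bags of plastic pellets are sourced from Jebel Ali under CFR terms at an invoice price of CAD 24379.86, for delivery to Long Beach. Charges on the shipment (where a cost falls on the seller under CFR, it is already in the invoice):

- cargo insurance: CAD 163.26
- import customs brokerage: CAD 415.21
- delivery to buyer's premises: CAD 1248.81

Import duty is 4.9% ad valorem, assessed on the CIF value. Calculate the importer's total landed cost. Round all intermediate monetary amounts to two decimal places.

Total landed cost: CAD 27409.75

CFR: the seller pays costs through ocean freight to the destination port, but not insurance.
CIF value = CFR price + insurance = 24379.86 + 163.26 = 24543.12
Import duty = 24543.12 × 4.9% = 1202.61
Buyer bears: insurance 163.26 + brokerage 415.21 + delivery 1248.81 + duty 1202.61 = 3029.89
Landed cost = invoice 24379.86 + 3029.89 = 27409.75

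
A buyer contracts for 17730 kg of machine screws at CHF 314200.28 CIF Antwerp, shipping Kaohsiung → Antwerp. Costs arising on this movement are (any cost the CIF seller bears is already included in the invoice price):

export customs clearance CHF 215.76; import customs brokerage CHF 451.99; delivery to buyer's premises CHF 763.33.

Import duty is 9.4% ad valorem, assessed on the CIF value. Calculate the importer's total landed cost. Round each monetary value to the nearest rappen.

Total landed cost: CHF 344950.43

CIF: the seller pays costs through ocean freight and marine insurance to the destination port.
Already in the invoice (seller's account under CIF): export clearance — exclude.
The CIF price already equals the CIF value: 314200.28
Import duty = 314200.28 × 9.4% = 29534.83
Buyer bears: brokerage 451.99 + delivery 763.33 + duty 29534.83 = 30750.15
Landed cost = invoice 314200.28 + 30750.15 = 344950.43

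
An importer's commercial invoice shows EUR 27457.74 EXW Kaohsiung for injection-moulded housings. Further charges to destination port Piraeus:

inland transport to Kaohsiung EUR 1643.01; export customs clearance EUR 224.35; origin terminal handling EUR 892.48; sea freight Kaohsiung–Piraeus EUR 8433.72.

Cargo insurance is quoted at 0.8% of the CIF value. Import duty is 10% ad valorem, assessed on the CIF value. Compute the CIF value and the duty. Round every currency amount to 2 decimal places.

CIF value: EUR 38963.00; import duty: EUR 3896.30

Let C be the CIF value. C = EXW price + pre-shipment costs + freight + 0.8% × C
C − 0.8% × C = 27457.74 + 1643.01 + 224.35 + 892.48 + 8433.72
0.992 × C = 38651.30
C = 38651.30 / 0.992 = 38963.00
Insurance premium = 0.8% × 38963.00 = 311.70
Import duty = 38963.00 × 10% = 3896.30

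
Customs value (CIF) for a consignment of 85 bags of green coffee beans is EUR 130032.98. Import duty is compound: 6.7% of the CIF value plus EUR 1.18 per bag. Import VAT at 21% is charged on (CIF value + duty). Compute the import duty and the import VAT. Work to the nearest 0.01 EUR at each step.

Import duty: EUR 8812.51; import VAT: EUR 29157.55

Ad valorem component: 130032.98 × 6.7% = 8712.21
Specific component: 85 × 1.18 = 100.30
Import duty = 8712.21 + 100.30 = 8812.51
VAT base = CIF + duty = 130032.98 + 8812.51 = 138845.49
Import VAT = 138845.49 × 21% = 29157.55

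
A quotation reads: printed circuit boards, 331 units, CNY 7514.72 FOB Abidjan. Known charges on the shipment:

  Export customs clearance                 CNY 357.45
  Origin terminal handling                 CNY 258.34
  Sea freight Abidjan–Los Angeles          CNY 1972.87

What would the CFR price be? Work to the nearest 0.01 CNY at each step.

CFR price: CNY 9487.59

Not relevant to the conversion: origin terminal, export clearance — on the seller under both FOB and CFR; already in the FOB price and stays in the CFR price.
From FOB to CFR, the seller additionally bears: freight.
CFR price = 7514.72 + 1972.87 = 9487.59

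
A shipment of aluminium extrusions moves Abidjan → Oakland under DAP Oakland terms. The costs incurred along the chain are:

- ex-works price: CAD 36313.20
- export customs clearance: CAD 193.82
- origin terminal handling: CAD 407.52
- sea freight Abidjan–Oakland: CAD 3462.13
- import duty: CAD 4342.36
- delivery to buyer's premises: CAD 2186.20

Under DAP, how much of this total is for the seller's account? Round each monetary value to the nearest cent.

DAP: the seller bears all costs to the named destination except import duty and clearance.
Seller's account: goods 36313.20 + export clearance 193.82 + origin terminal 407.52 + freight 3462.13 + delivery 2186.20 = 42562.87
Buyer's account: duty 4342.36 = 4342.36

Seller's account: CAD 42562.87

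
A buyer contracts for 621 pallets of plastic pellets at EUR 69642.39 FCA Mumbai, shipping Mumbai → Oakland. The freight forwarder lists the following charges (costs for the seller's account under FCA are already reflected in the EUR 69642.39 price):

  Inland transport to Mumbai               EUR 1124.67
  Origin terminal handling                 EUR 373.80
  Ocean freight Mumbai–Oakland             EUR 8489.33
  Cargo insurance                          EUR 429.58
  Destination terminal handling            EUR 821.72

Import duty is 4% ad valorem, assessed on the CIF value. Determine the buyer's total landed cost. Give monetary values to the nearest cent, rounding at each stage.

Total landed cost: EUR 82914.22

FCA: the seller delivers export-cleared goods to the carrier; the buyer bears costs from that point.
Already in the invoice (seller's account under FCA): inland to port — exclude.
CIF value = FCA price + origin terminal + freight + insurance = 69642.39 + 373.80 + 8489.33 + 429.58 = 78935.10
Import duty = 78935.10 × 4% = 3157.40
Buyer bears: origin terminal 373.80 + freight 8489.33 + insurance 429.58 + destination terminal 821.72 + duty 3157.40 = 13271.83
Landed cost = invoice 69642.39 + 13271.83 = 82914.22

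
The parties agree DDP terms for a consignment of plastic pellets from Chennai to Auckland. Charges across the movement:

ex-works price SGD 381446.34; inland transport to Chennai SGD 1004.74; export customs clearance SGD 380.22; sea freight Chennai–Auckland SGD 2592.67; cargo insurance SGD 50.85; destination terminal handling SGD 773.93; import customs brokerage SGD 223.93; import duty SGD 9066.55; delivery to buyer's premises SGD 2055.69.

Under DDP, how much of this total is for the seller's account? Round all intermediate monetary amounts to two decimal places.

Seller's account: SGD 397594.92

DDP: the seller bears all costs including import duty.
Seller's account: goods 381446.34 + inland to port 1004.74 + export clearance 380.22 + freight 2592.67 + insurance 50.85 + destination terminal 773.93 + brokerage 223.93 + duty 9066.55 + delivery 2055.69 = 397594.92
Buyer's account: 0.00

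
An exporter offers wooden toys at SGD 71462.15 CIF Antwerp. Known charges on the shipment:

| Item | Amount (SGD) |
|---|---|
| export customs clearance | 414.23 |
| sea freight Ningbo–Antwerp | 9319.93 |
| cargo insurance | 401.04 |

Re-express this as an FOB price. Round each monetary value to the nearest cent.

Not relevant to the conversion: export clearance — on the seller under both CIF and FOB; already in the CIF price and stays in the FOB price.
From CIF to FOB, the seller no longer bears: freight, insurance.
FOB price = 71462.15 − 9319.93 − 401.04 = 61741.18

FOB price: SGD 61741.18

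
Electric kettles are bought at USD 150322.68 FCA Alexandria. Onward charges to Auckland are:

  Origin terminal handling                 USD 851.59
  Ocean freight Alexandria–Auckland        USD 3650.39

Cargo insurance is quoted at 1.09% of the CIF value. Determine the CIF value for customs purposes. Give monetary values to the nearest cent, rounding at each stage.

CIF value: USD 156530.85

Let C be the CIF value. C = FCA price + pre-shipment costs + freight + 1.09% × C
C − 1.09% × C = 150322.68 + 851.59 + 3650.39
0.9891 × C = 154824.66
C = 154824.66 / 0.9891 = 156530.85
Insurance premium = 1.09% × 156530.85 = 1706.19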